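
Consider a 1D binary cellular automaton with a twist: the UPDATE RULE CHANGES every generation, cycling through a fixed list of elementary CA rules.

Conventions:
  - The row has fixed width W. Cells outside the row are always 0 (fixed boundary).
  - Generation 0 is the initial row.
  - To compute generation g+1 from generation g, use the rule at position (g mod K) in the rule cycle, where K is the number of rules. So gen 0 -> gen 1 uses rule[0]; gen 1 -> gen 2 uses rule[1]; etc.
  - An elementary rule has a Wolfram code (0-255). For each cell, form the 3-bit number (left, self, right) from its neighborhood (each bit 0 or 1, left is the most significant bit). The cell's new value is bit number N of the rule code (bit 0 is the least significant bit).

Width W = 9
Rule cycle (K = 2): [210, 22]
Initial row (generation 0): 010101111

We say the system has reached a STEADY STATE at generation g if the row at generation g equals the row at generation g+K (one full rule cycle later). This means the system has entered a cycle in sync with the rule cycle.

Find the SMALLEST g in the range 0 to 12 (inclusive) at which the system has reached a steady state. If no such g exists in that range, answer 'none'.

Gen 0: 010101111
Gen 1 (rule 210): 100000111
Gen 2 (rule 22): 110001000
Gen 3 (rule 210): 011010100
Gen 4 (rule 22): 100010110
Gen 5 (rule 210): 010100011
Gen 6 (rule 22): 110110100
Gen 7 (rule 210): 010010010
Gen 8 (rule 22): 111111111
Gen 9 (rule 210): 011111111
Gen 10 (rule 22): 100000000
Gen 11 (rule 210): 010000000
Gen 12 (rule 22): 111000000
Gen 13 (rule 210): 011100000
Gen 14 (rule 22): 100010000

Answer: none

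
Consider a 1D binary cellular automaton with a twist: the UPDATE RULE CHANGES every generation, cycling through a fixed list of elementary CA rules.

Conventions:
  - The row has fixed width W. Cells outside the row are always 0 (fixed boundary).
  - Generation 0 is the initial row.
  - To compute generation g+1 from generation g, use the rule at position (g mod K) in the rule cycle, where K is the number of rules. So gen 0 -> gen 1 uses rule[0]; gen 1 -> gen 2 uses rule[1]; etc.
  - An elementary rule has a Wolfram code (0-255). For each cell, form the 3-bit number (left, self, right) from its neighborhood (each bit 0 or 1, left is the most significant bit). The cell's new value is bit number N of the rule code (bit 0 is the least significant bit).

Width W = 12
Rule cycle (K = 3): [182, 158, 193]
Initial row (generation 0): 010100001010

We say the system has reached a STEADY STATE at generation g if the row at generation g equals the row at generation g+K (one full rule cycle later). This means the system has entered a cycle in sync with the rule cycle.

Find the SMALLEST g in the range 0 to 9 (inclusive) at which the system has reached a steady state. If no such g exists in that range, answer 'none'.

Gen 0: 010100001010
Gen 1 (rule 182): 111110011111
Gen 2 (rule 158): 111101111110
Gen 3 (rule 193): 011100111110
Gen 4 (rule 182): 101011011101
Gen 5 (rule 158): 101010011001
Gen 6 (rule 193): 000000001000
Gen 7 (rule 182): 000000011100
Gen 8 (rule 158): 000000111010
Gen 9 (rule 193): 111110011000
Gen 10 (rule 182): 011101100100
Gen 11 (rule 158): 111001011110
Gen 12 (rule 193): 011000001110

Answer: none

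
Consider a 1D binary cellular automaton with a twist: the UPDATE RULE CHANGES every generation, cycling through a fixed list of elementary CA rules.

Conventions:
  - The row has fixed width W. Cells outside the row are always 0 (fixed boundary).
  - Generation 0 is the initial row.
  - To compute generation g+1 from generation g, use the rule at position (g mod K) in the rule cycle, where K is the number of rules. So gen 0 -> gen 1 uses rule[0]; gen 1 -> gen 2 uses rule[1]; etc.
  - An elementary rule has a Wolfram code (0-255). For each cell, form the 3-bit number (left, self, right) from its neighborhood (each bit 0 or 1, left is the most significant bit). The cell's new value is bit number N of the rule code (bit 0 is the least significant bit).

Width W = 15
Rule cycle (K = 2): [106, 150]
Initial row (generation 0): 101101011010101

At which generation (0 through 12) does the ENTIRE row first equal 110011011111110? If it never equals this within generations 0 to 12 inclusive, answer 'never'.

Gen 0: 101101011010101
Gen 1 (rule 106): 011110111101010
Gen 2 (rule 150): 101100011001011
Gen 3 (rule 106): 011100111010111
Gen 4 (rule 150): 101011010010010
Gen 5 (rule 106): 010111100100100
Gen 6 (rule 150): 110011011111110
Gen 7 (rule 106): 110111110000010
Gen 8 (rule 150): 000011101000111
Gen 9 (rule 106): 000110110001101
Gen 10 (rule 150): 001000001010001
Gen 11 (rule 106): 010000010100010
Gen 12 (rule 150): 111000110110111

Answer: 6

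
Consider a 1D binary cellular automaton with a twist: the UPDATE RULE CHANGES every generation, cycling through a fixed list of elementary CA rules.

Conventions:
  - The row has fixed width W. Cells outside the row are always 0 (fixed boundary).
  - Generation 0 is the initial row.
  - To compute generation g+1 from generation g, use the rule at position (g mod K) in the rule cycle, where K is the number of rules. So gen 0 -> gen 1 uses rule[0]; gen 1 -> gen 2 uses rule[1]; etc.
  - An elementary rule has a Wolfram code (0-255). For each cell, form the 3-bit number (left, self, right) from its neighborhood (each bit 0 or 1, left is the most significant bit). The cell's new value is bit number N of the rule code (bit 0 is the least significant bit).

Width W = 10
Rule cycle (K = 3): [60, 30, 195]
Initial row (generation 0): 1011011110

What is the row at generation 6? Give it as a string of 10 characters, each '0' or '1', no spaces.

Answer: 1010010101

Derivation:
Gen 0: 1011011110
Gen 1 (rule 60): 1110110001
Gen 2 (rule 30): 1000101011
Gen 3 (rule 195): 0011000001
Gen 4 (rule 60): 0010100001
Gen 5 (rule 30): 0110110011
Gen 6 (rule 195): 1010010101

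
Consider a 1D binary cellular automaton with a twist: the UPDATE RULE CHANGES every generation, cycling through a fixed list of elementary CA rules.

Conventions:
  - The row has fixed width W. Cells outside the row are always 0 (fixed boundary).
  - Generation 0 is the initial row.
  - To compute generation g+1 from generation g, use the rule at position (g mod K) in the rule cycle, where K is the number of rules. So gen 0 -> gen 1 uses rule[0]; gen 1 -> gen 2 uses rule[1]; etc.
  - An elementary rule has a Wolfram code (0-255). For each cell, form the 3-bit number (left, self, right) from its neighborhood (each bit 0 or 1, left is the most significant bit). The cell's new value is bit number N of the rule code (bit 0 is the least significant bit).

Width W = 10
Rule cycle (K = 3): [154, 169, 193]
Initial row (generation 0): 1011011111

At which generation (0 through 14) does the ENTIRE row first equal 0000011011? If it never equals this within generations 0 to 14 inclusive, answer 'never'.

Gen 0: 1011011111
Gen 1 (rule 154): 0010011110
Gen 2 (rule 169): 1000011100
Gen 3 (rule 193): 0011001101
Gen 4 (rule 154): 0110111000
Gen 5 (rule 169): 0101110011
Gen 6 (rule 193): 0000110001
Gen 7 (rule 154): 0001101010
Gen 8 (rule 169): 1101010100
Gen 9 (rule 193): 0100000001
Gen 10 (rule 154): 1010000010
Gen 11 (rule 169): 0100111000
Gen 12 (rule 193): 0000011011
Gen 13 (rule 154): 0000110010
Gen 14 (rule 169): 1110100000

Answer: 12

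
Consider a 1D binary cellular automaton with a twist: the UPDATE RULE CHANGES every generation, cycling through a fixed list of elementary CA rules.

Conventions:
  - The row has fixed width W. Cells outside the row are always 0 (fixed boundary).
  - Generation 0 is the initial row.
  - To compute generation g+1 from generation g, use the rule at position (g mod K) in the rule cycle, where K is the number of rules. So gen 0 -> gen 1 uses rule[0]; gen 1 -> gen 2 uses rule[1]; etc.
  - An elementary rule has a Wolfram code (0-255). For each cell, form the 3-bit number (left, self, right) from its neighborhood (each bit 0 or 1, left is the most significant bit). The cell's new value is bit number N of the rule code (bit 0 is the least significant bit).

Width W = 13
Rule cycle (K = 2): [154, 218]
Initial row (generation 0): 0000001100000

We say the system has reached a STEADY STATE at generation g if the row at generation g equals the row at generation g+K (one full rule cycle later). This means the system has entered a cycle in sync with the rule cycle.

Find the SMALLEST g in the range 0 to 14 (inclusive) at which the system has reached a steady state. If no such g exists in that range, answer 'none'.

Gen 0: 0000001100000
Gen 1 (rule 154): 0000011010000
Gen 2 (rule 218): 0000111001000
Gen 3 (rule 154): 0001110110100
Gen 4 (rule 218): 0011110110010
Gen 5 (rule 154): 0111100101101
Gen 6 (rule 218): 1111111001100
Gen 7 (rule 154): 1111110111010
Gen 8 (rule 218): 1111110111001
Gen 9 (rule 154): 1111100110110
Gen 10 (rule 218): 1111111110111
Gen 11 (rule 154): 1111111100110
Gen 12 (rule 218): 1111111111111
Gen 13 (rule 154): 1111111111110
Gen 14 (rule 218): 1111111111111
Gen 15 (rule 154): 1111111111110
Gen 16 (rule 218): 1111111111111

Answer: 12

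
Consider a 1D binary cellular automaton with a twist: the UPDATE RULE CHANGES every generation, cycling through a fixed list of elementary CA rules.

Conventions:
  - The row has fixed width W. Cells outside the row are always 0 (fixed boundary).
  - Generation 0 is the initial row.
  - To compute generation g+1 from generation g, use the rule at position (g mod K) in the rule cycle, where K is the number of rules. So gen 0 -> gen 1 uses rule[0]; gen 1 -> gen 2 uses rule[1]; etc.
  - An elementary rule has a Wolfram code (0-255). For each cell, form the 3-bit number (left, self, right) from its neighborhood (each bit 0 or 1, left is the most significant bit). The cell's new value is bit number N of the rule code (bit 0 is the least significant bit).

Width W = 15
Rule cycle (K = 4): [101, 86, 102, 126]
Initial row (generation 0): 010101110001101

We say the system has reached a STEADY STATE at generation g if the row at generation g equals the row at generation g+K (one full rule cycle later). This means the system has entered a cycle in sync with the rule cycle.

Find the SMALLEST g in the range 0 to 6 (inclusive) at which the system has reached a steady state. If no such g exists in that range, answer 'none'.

Gen 0: 010101110001101
Gen 1 (rule 101): 011110010100111
Gen 2 (rule 86): 100011110111001
Gen 3 (rule 102): 100100011001011
Gen 4 (rule 126): 111110111111111
Gen 5 (rule 101): 000011000000001
Gen 6 (rule 86): 000101100000011
Gen 7 (rule 102): 001110100000101
Gen 8 (rule 126): 011011110001111
Gen 9 (rule 101): 001100010100001
Gen 10 (rule 86): 010110110110011

Answer: none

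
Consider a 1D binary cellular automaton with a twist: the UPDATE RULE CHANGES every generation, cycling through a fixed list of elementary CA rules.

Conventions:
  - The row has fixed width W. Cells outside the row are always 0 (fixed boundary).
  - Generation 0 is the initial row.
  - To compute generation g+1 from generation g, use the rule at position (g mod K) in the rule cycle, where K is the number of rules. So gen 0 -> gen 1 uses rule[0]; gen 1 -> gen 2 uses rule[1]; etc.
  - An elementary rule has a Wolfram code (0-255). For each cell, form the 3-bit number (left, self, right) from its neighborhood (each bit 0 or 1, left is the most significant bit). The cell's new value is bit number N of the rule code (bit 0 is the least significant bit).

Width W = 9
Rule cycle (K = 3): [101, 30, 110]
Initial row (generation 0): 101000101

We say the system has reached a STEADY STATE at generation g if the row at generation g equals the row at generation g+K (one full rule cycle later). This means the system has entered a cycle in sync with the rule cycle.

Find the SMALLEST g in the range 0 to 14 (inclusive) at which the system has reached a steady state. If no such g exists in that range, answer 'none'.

Gen 0: 101000101
Gen 1 (rule 101): 111010111
Gen 2 (rule 30): 100010100
Gen 3 (rule 110): 100111100
Gen 4 (rule 101): 100000101
Gen 5 (rule 30): 110001101
Gen 6 (rule 110): 110011111
Gen 7 (rule 101): 010000001
Gen 8 (rule 30): 111000011
Gen 9 (rule 110): 101000111
Gen 10 (rule 101): 111010001
Gen 11 (rule 30): 100011011
Gen 12 (rule 110): 100111111
Gen 13 (rule 101): 100000001
Gen 14 (rule 30): 110000011
Gen 15 (rule 110): 110000111
Gen 16 (rule 101): 010110001
Gen 17 (rule 30): 110101011

Answer: none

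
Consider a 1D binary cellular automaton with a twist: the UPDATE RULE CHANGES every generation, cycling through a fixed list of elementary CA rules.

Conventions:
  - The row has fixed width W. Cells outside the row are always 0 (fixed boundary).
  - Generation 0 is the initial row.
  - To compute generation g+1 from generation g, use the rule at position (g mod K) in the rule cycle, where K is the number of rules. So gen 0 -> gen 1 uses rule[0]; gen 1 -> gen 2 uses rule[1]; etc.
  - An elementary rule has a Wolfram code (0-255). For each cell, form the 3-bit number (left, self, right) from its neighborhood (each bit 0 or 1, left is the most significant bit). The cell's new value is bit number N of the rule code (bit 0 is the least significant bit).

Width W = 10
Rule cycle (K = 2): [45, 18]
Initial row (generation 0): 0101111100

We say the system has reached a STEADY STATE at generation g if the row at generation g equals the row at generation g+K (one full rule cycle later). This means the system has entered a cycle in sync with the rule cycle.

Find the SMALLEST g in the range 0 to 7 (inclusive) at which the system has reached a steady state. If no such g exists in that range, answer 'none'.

Gen 0: 0101111100
Gen 1 (rule 45): 0111000001
Gen 2 (rule 18): 1000100010
Gen 3 (rule 45): 1010101010
Gen 4 (rule 18): 0000000001
Gen 5 (rule 45): 1111111101
Gen 6 (rule 18): 0000000000
Gen 7 (rule 45): 1111111111
Gen 8 (rule 18): 0000000000
Gen 9 (rule 45): 1111111111

Answer: 6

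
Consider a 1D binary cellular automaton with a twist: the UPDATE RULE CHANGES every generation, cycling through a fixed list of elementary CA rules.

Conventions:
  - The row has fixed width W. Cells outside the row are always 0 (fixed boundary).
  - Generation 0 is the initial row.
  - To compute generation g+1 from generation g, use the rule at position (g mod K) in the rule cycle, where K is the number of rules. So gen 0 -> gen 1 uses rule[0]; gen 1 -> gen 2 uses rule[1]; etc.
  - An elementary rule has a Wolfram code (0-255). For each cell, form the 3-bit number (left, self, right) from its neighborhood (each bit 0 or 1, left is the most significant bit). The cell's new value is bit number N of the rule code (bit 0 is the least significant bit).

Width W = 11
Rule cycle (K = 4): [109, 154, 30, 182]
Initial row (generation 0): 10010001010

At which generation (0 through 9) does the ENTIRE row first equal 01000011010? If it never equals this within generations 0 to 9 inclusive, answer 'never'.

Gen 0: 10010001010
Gen 1 (rule 109): 10010101110
Gen 2 (rule 154): 01100001101
Gen 3 (rule 30): 11010011001
Gen 4 (rule 182): 00111100111
Gen 5 (rule 109): 10100100101
Gen 6 (rule 154): 00011011000
Gen 7 (rule 30): 00110010100
Gen 8 (rule 182): 01001111110
Gen 9 (rule 109): 01001000010

Answer: never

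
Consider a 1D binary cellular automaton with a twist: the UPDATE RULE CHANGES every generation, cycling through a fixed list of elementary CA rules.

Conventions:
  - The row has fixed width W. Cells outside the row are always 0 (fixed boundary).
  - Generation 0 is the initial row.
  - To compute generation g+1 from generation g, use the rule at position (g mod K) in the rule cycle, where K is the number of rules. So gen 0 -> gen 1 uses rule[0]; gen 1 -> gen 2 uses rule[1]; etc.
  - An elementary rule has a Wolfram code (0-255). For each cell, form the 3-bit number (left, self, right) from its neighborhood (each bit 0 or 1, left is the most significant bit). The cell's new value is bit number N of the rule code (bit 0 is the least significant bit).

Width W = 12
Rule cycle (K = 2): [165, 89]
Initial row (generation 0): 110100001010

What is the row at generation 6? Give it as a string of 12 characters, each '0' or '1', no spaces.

Gen 0: 110100001010
Gen 1 (rule 165): 001101101110
Gen 2 (rule 89): 101101101011
Gen 3 (rule 165): 110010011100
Gen 4 (rule 89): 111001010111
Gen 5 (rule 165): 010001111010
Gen 6 (rule 89): 001101001001

Answer: 001101001001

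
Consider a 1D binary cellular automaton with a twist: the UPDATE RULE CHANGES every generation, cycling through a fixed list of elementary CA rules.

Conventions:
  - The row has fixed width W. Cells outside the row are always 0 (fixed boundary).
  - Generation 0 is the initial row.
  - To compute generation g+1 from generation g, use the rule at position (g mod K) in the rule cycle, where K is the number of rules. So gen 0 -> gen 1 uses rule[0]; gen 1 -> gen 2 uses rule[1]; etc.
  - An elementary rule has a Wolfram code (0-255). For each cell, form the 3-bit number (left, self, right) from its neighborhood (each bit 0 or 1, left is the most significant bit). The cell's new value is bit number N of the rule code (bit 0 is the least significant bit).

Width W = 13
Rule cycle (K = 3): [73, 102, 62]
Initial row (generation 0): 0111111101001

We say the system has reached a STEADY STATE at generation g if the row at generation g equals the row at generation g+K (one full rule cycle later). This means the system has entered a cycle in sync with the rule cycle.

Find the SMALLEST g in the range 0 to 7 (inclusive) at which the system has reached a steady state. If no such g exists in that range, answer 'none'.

Gen 0: 0111111101001
Gen 1 (rule 73): 0100000100000
Gen 2 (rule 102): 1100001100000
Gen 3 (rule 62): 1010011010000
Gen 4 (rule 73): 0000011000111
Gen 5 (rule 102): 0000101001001
Gen 6 (rule 62): 0001111111111
Gen 7 (rule 73): 1101000000001
Gen 8 (rule 102): 0111000000011
Gen 9 (rule 62): 1100100000110
Gen 10 (rule 73): 1100001110110

Answer: none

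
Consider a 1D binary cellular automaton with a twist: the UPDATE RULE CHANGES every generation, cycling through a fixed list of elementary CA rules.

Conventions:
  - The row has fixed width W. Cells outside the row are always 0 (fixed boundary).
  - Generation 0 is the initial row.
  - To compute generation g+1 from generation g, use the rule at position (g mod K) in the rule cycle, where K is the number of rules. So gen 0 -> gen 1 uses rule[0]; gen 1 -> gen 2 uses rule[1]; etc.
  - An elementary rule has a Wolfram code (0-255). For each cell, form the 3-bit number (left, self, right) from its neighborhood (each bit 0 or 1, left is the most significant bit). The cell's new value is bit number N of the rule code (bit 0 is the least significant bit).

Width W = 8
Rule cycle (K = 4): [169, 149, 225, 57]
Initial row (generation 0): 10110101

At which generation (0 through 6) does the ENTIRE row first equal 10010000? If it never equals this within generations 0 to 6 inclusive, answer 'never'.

Gen 0: 10110101
Gen 1 (rule 169): 01101010
Gen 2 (rule 149): 00001011
Gen 3 (rule 225): 11100101
Gen 4 (rule 57): 10010010
Gen 5 (rule 169): 00000000
Gen 6 (rule 149): 11111111

Answer: never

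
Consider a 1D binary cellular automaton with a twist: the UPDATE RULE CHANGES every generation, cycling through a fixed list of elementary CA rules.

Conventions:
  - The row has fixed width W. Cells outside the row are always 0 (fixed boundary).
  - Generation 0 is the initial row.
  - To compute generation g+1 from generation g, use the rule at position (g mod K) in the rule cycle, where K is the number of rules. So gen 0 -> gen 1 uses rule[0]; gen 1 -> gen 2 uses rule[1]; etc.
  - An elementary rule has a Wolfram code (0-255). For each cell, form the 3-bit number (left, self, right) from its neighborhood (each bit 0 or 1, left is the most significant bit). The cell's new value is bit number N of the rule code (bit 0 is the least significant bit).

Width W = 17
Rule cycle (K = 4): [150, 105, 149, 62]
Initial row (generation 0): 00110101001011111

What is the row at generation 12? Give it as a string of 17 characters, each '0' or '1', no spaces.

Gen 0: 00110101001011111
Gen 1 (rule 150): 01000101111001110
Gen 2 (rule 105): 00010011001001010
Gen 3 (rule 149): 11011000101101011
Gen 4 (rule 62): 10110101111011110
Gen 5 (rule 150): 10000100110001101
Gen 6 (rule 105): 00110000110101110
Gen 7 (rule 149): 10001110000100101
Gen 8 (rule 62): 11011001001111111
Gen 9 (rule 150): 00000111110111110
Gen 10 (rule 105): 11110100011100010
Gen 11 (rule 149): 01100111001011011
Gen 12 (rule 62): 11011100111110110

Answer: 11011100111110110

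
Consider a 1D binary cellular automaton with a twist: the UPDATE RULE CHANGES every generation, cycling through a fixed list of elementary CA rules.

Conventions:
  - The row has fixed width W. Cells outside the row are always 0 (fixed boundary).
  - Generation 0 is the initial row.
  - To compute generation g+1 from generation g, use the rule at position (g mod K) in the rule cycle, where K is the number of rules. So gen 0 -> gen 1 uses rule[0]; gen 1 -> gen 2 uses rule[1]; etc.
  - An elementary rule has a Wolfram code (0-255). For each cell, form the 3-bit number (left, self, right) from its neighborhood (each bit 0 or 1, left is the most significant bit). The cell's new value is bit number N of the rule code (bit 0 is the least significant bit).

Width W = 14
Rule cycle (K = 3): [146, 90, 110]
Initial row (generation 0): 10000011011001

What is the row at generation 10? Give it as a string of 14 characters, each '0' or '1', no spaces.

Gen 0: 10000011011001
Gen 1 (rule 146): 01000100000110
Gen 2 (rule 90): 10101010001111
Gen 3 (rule 110): 11111110011001
Gen 4 (rule 146): 01111101100110
Gen 5 (rule 90): 11000101111111
Gen 6 (rule 110): 11001111000001
Gen 7 (rule 146): 00110110100010
Gen 8 (rule 90): 01110110010101
Gen 9 (rule 110): 11011110111111
Gen 10 (rule 146): 00001100011110

Answer: 00001100011110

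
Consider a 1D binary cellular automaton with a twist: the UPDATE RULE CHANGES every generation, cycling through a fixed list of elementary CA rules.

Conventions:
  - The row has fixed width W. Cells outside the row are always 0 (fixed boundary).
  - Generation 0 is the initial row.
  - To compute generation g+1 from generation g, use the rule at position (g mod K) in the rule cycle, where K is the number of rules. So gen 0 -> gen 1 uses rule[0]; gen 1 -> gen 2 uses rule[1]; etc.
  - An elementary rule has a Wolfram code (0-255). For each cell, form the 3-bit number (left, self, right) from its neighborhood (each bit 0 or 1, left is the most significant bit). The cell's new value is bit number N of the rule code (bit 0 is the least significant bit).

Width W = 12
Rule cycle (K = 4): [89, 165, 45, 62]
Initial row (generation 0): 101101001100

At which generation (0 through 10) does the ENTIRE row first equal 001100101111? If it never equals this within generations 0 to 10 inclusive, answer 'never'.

Gen 0: 101101001100
Gen 1 (rule 89): 001100101111
Gen 2 (rule 165): 100000110110
Gen 3 (rule 45): 101110101100
Gen 4 (rule 62): 111001111010
Gen 5 (rule 89): 101101001001
Gen 6 (rule 165): 110011001001
Gen 7 (rule 45): 100010001001
Gen 8 (rule 62): 110111011111
Gen 9 (rule 89): 110101010001
Gen 10 (rule 165): 001111110101

Answer: 1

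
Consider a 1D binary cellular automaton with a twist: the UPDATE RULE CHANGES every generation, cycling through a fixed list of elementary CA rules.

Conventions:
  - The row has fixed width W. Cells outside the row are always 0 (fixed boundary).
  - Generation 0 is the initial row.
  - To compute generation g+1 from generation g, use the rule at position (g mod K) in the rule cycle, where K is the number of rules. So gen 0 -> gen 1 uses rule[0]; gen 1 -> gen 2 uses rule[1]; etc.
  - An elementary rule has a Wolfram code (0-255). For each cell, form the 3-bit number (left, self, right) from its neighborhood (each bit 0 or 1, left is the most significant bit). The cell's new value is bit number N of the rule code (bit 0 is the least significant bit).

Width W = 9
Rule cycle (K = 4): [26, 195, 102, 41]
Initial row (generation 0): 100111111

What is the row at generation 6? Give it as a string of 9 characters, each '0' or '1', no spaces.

Answer: 110001000

Derivation:
Gen 0: 100111111
Gen 1 (rule 26): 011100000
Gen 2 (rule 195): 101101111
Gen 3 (rule 102): 110110001
Gen 4 (rule 41): 101100100
Gen 5 (rule 26): 001011010
Gen 6 (rule 195): 110001000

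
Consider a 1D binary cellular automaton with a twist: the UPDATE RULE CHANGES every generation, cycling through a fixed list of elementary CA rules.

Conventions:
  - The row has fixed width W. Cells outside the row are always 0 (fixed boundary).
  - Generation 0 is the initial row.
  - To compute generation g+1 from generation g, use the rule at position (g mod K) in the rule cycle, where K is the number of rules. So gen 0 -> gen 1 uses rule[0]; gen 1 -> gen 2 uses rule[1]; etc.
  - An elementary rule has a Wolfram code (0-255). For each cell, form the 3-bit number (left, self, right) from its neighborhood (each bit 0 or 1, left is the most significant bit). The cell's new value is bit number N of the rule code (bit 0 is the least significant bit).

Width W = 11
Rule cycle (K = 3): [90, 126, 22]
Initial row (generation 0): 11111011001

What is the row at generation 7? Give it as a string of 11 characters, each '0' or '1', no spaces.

Answer: 00010111110

Derivation:
Gen 0: 11111011001
Gen 1 (rule 90): 10001011110
Gen 2 (rule 126): 11011110011
Gen 3 (rule 22): 00000001100
Gen 4 (rule 90): 00000011110
Gen 5 (rule 126): 00000110011
Gen 6 (rule 22): 00001001100
Gen 7 (rule 90): 00010111110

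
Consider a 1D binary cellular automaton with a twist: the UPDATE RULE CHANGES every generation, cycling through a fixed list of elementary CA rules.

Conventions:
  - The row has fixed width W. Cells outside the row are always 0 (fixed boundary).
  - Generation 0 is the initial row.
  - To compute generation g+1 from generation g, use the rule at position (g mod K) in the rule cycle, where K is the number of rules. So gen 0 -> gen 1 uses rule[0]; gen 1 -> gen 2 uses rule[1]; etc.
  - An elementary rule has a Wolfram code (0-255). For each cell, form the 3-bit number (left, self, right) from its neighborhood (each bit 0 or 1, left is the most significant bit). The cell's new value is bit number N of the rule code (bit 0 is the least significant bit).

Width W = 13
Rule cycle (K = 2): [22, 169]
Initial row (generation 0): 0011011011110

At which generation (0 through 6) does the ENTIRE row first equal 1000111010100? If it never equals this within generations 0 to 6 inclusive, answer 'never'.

Gen 0: 0011011011110
Gen 1 (rule 22): 0100000000001
Gen 2 (rule 169): 0001111111100
Gen 3 (rule 22): 0010000000010
Gen 4 (rule 169): 1000111111000
Gen 5 (rule 22): 1101000000100
Gen 6 (rule 169): 1010011110001

Answer: never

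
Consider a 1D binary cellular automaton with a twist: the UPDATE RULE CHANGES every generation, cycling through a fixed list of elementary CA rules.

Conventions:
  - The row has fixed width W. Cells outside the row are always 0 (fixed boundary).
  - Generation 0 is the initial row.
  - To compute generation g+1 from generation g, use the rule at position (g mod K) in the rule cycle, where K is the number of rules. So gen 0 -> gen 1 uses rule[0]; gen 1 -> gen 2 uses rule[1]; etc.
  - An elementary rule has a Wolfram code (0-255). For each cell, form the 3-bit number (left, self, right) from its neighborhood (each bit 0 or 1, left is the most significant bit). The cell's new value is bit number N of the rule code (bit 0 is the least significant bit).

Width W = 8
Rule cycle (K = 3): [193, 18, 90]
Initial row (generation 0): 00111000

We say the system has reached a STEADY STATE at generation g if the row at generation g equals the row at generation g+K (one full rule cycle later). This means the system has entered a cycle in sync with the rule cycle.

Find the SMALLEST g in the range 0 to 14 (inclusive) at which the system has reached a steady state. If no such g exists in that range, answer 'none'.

Gen 0: 00111000
Gen 1 (rule 193): 10011011
Gen 2 (rule 18): 01100000
Gen 3 (rule 90): 11110000
Gen 4 (rule 193): 01110111
Gen 5 (rule 18): 10000000
Gen 6 (rule 90): 01000000
Gen 7 (rule 193): 00011111
Gen 8 (rule 18): 00100000
Gen 9 (rule 90): 01010000
Gen 10 (rule 193): 00000111
Gen 11 (rule 18): 00001000
Gen 12 (rule 90): 00010100
Gen 13 (rule 193): 11000001
Gen 14 (rule 18): 00100010
Gen 15 (rule 90): 01010101
Gen 16 (rule 193): 00000000
Gen 17 (rule 18): 00000000

Answer: none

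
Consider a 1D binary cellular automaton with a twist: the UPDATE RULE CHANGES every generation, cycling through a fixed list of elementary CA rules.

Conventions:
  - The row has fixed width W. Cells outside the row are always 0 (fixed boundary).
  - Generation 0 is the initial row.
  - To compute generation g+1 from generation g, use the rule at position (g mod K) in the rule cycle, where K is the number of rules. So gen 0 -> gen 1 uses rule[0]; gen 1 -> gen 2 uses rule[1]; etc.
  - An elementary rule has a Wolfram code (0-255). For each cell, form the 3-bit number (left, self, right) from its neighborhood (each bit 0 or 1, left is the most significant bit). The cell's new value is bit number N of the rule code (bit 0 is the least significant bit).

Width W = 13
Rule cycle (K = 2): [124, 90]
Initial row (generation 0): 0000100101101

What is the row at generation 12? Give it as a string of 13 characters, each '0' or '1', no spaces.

Gen 0: 0000100101101
Gen 1 (rule 124): 0000110111111
Gen 2 (rule 90): 0001110100001
Gen 3 (rule 124): 0001011110001
Gen 4 (rule 90): 0010010011010
Gen 5 (rule 124): 0011011011111
Gen 6 (rule 90): 0111011010001
Gen 7 (rule 124): 0101111111001
Gen 8 (rule 90): 1001000001110
Gen 9 (rule 124): 1101100001011
Gen 10 (rule 90): 1101110010011
Gen 11 (rule 124): 1111011011011
Gen 12 (rule 90): 1001011011011

Answer: 1001011011011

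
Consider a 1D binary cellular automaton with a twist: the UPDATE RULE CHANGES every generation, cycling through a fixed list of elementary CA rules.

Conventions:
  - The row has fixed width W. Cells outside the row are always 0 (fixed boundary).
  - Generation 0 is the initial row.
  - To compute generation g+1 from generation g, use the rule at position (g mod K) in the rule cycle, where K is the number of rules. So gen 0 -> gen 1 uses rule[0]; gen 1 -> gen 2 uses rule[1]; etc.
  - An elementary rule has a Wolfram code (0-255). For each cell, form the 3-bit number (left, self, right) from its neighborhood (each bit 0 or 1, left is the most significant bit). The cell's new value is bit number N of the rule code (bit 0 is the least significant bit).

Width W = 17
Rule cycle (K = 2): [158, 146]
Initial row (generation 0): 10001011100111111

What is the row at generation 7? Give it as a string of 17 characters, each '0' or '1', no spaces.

Answer: 00000111000110100

Derivation:
Gen 0: 10001011100111111
Gen 1 (rule 158): 11011011011111110
Gen 2 (rule 146): 00000000001111101
Gen 3 (rule 158): 00000000011111001
Gen 4 (rule 146): 00000000101110110
Gen 5 (rule 158): 00000001101100101
Gen 6 (rule 146): 00000010000011000
Gen 7 (rule 158): 00000111000110100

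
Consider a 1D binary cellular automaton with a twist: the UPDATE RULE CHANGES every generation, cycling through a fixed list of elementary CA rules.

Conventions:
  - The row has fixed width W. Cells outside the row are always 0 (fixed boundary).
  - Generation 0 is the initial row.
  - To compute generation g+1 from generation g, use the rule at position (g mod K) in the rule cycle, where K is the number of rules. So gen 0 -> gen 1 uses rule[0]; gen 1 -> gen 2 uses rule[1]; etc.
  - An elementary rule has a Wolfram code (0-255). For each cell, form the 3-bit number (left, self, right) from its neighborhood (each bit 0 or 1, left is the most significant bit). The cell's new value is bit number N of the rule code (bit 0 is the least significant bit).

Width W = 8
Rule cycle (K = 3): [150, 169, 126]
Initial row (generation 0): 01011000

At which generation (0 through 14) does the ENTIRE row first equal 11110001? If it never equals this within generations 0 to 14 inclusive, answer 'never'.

Answer: 11

Derivation:
Gen 0: 01011000
Gen 1 (rule 150): 11000100
Gen 2 (rule 169): 10010001
Gen 3 (rule 126): 11111011
Gen 4 (rule 150): 01110000
Gen 5 (rule 169): 01100111
Gen 6 (rule 126): 11111101
Gen 7 (rule 150): 01111001
Gen 8 (rule 169): 01110000
Gen 9 (rule 126): 11011000
Gen 10 (rule 150): 00000100
Gen 11 (rule 169): 11110001
Gen 12 (rule 126): 10011011
Gen 13 (rule 150): 11100000
Gen 14 (rule 169): 11001111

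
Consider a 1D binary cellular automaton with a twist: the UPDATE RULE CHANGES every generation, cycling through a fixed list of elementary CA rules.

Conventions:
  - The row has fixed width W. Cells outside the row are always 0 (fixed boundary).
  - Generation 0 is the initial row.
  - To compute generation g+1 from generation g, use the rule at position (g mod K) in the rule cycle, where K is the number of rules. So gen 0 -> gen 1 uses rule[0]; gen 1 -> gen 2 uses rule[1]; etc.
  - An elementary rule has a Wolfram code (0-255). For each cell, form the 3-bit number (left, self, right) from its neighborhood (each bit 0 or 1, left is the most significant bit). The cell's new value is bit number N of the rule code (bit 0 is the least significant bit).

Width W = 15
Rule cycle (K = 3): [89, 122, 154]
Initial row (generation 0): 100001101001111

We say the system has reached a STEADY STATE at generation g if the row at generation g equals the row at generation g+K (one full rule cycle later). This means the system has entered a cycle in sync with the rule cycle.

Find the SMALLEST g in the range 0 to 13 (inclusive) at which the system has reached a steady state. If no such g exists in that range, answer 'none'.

Answer: none

Derivation:
Gen 0: 100001101001111
Gen 1 (rule 89): 011101100101001
Gen 2 (rule 122): 110111111010110
Gen 3 (rule 154): 100111110000101
Gen 4 (rule 89): 010100011110000
Gen 5 (rule 122): 101010110011000
Gen 6 (rule 154): 000000101110100
Gen 7 (rule 89): 111110001010011
Gen 8 (rule 122): 100011010101111
Gen 9 (rule 154): 010110000001110
Gen 10 (rule 89): 000111111101011
Gen 11 (rule 122): 001100000110111
Gen 12 (rule 154): 011010001100110
Gen 13 (rule 89): 011001101110111
Gen 14 (rule 122): 111111111011101
Gen 15 (rule 154): 111111110011000
Gen 16 (rule 89): 100000011011111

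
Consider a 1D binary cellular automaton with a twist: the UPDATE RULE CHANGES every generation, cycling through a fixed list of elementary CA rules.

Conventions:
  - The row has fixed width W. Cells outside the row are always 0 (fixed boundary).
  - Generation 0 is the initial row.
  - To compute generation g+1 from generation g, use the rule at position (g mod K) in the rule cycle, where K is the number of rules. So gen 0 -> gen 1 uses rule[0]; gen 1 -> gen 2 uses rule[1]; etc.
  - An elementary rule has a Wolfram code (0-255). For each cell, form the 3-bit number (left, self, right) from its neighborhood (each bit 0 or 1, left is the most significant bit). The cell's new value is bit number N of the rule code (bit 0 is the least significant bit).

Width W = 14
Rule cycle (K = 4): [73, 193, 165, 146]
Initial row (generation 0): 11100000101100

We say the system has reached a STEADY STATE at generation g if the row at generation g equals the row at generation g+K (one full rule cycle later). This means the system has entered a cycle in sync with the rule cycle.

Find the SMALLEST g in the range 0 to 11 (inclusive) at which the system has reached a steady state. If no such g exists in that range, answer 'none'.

Answer: none

Derivation:
Gen 0: 11100000101100
Gen 1 (rule 73): 10101110001101
Gen 2 (rule 193): 00000110100100
Gen 3 (rule 165): 11110001100101
Gen 4 (rule 146): 01101010011000
Gen 5 (rule 73): 01100000011011
Gen 6 (rule 193): 00101111001001
Gen 7 (rule 165): 10110110001001
Gen 8 (rule 146): 00000001010110
Gen 9 (rule 73): 11111100000110
Gen 10 (rule 193): 01111101110010
Gen 11 (rule 165): 00111010100010
Gen 12 (rule 146): 01010000010101
Gen 13 (rule 73): 00000111000000
Gen 14 (rule 193): 11110011011111
Gen 15 (rule 165): 01100000101110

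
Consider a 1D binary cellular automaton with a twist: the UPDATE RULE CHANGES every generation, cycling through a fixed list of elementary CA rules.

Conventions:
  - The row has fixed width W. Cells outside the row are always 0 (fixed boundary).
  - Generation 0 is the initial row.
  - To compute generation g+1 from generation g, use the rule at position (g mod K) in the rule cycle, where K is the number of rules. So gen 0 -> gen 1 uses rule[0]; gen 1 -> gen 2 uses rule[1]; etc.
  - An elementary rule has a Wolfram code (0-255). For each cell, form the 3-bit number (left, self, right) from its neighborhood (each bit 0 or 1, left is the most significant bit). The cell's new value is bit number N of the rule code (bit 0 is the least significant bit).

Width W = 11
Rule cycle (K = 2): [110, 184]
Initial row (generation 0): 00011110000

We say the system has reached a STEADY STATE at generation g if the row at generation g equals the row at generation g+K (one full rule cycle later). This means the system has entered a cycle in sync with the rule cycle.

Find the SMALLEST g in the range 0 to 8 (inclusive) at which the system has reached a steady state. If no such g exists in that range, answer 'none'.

Answer: none

Derivation:
Gen 0: 00011110000
Gen 1 (rule 110): 00110010000
Gen 2 (rule 184): 00101001000
Gen 3 (rule 110): 01111011000
Gen 4 (rule 184): 01110110100
Gen 5 (rule 110): 11011111100
Gen 6 (rule 184): 10111111010
Gen 7 (rule 110): 11100001110
Gen 8 (rule 184): 11010001101
Gen 9 (rule 110): 11110011111
Gen 10 (rule 184): 11101011110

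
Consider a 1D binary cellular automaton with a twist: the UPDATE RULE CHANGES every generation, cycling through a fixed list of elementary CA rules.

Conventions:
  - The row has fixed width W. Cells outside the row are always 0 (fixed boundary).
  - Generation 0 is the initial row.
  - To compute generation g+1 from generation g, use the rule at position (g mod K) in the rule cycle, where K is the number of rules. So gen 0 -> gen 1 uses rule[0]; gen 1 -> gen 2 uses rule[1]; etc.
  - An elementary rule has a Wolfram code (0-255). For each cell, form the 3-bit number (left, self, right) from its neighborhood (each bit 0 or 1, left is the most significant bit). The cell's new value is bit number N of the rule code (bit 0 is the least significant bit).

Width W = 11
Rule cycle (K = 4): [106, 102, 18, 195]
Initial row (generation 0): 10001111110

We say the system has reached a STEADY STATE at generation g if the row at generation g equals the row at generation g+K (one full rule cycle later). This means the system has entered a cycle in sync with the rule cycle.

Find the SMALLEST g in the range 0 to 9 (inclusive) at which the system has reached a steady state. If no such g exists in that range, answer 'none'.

Answer: none

Derivation:
Gen 0: 10001111110
Gen 1 (rule 106): 00011000010
Gen 2 (rule 102): 00101000110
Gen 3 (rule 18): 01000101001
Gen 4 (rule 195): 10011000010
Gen 5 (rule 106): 00111000100
Gen 6 (rule 102): 01001001100
Gen 7 (rule 18): 10110110010
Gen 8 (rule 195): 00010010100
Gen 9 (rule 106): 00100101000
Gen 10 (rule 102): 01101111000
Gen 11 (rule 18): 10000000100
Gen 12 (rule 195): 00111111001
Gen 13 (rule 106): 01100001010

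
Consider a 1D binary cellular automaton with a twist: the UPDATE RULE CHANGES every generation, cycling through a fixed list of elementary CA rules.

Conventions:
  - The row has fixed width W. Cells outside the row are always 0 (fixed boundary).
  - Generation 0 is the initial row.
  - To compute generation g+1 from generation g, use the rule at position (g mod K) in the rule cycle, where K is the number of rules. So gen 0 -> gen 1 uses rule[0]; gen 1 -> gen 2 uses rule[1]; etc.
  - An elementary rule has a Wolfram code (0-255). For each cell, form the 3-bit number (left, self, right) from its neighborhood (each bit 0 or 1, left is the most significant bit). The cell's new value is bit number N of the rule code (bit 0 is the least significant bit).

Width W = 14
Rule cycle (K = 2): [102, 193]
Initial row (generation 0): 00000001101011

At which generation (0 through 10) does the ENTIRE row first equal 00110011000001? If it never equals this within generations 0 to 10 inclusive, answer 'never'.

Gen 0: 00000001101011
Gen 1 (rule 102): 00000010111101
Gen 2 (rule 193): 11111000011100
Gen 3 (rule 102): 00001000100100
Gen 4 (rule 193): 11100010000001
Gen 5 (rule 102): 00100110000011
Gen 6 (rule 193): 10000010111001
Gen 7 (rule 102): 10000111001011
Gen 8 (rule 193): 00110011000001
Gen 9 (rule 102): 01010101000011
Gen 10 (rule 193): 00000000011001

Answer: 8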